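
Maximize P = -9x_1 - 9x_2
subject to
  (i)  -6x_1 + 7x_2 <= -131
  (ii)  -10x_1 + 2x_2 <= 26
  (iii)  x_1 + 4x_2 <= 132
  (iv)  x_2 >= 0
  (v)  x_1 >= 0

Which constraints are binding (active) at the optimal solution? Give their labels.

Extreme points and P = -9x_1 - 9x_2:
  (1448/31, 661/31) → P = -18981/31
  (131/6, 0) → P = -393/2
  (132, 0) → P = -1188

The maximum is at (131/6, 0). Substituting into each constraint, equality holds for (i) and (iv); the remaining constraints have slack.

(i) and (iv)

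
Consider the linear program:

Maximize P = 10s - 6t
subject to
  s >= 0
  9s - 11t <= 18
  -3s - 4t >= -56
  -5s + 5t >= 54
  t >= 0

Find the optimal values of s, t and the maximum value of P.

s = 64/35, t = 442/35, maximum P = -2012/35

Feasible corners and P = 10s - 6t:
  (0, 14) → P = -84
  (0, 54/5) → P = -324/5
  (64/35, 442/35) → P = -2012/35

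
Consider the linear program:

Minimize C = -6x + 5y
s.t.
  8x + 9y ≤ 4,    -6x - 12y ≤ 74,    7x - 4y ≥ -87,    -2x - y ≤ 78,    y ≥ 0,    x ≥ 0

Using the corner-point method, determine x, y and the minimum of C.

x = 1/2, y = 0, minimum C = -3

Feasible corners and C = -6x + 5y:
  (1/2, 0) → C = -3
  (0, 4/9) → C = 20/9
  (0, 0) → C = 0

The optimum lies where 8x + 9y = 4 and y = 0.
Solving simultaneously gives x = 1/2, y = 0.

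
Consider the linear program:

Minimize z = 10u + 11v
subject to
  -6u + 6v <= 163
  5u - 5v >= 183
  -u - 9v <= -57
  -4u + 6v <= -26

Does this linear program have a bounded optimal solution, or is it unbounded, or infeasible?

Vertices and z = 10u + 11v:
  (966/25, 51/25) → z = 10221/25
  (484/5, 301/5) → z = 8151/5
The feasible region has finitely many vertices and no improving ray; the minimum is 10221/25 at (966/25, 51/25).

bounded optimum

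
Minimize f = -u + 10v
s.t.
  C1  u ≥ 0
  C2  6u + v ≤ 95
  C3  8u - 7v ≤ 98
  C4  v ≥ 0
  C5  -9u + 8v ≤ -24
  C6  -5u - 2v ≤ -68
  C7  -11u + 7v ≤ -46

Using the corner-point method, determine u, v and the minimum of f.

u = 224/17, v = 18/17, minimum f = -44/17

Extreme points and f = -u + 10v:
  (763/50, 86/25) → f = 957/50
  (784/57, 237/19) → f = 6326/57
  (224/17, 18/17) → f = -44/17
  (296/29, 246/29) → f = 2164/29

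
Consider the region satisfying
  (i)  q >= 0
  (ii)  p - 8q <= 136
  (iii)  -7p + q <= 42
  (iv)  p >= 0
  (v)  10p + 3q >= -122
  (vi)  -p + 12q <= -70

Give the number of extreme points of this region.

3

The feasible vertices (each the meet of two boundaries and inside every other half-plane) are:
  (136, 0)
  (70, 0)
  (268, 33/2)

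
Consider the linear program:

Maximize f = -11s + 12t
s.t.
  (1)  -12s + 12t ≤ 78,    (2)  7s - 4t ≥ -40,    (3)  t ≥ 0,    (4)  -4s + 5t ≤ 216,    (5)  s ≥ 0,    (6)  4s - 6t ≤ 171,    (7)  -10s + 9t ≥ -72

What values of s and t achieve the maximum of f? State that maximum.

s = 261/2, t = 137, maximum f = 417/2

Vertices and f = -11s + 12t:
  (0, 13/2) → f = 78
  (261/2, 137) → f = 417/2
  (0, 0) → f = 0
  (36/5, 0) → f = -396/5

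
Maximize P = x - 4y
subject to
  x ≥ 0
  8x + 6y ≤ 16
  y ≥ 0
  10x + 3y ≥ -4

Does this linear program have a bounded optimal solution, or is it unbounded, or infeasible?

bounded optimum

Corner points and P = x - 4y:
  (0, 8/3) → P = -32/3
  (0, 0) → P = 0
  (2, 0) → P = 2
The feasible region has finitely many vertices and no improving ray; the maximum is 2 at (2, 0).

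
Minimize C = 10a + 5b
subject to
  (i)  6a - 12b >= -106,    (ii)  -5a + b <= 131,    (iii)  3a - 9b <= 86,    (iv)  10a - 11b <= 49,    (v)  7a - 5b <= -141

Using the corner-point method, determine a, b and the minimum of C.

a = -257/9, b = -106/9, minimum C = -3100/9

The optimum lies where -5a + b = 131 and 7a - 5b = -141.
Solving simultaneously gives a = -257/9, b = -106/9.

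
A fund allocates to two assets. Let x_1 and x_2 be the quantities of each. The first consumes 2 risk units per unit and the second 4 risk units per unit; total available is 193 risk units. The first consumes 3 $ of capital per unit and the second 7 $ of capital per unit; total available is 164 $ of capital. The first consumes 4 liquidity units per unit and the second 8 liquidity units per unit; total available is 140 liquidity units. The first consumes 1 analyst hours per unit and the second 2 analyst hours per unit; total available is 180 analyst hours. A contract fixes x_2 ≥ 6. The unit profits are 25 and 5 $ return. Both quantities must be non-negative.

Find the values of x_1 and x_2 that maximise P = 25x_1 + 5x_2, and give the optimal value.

Corner points and P = 25x_1 + 5x_2:
  (0, 35/2) → P = 175/2
  (0, 6) → P = 30
  (23, 6) → P = 605

The binding constraints are 4x_1 + 8x_2 = 140 and x_2 = 6.
Solving simultaneously gives x_1 = 23, x_2 = 6.

x_1 = 23, x_2 = 6, maximum P = 605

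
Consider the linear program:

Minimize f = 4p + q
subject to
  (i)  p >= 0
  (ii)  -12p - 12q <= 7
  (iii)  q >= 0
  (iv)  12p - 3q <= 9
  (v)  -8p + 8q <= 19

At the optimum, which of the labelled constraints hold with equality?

Extreme points and f = 4p + q:
  (0, 0) → f = 0
  (0, 19/8) → f = 19/8
  (3/4, 0) → f = 3
  (43/24, 25/6) → f = 34/3

The minimum is at (0, 0). Substituting into each constraint, equality holds for (i) and (iii); the remaining constraints have slack.

(i) and (iii)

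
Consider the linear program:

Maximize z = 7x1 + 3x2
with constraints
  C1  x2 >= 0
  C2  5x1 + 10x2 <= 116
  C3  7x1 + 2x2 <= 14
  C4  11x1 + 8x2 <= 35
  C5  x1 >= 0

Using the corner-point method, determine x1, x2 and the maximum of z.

x1 = 21/17, x2 = 91/34, maximum z = 567/34

At the optimal vertex, 7x1 + 2x2 = 14 and 11x1 + 8x2 = 35.
Solving simultaneously gives x1 = 21/17, x2 = 91/34.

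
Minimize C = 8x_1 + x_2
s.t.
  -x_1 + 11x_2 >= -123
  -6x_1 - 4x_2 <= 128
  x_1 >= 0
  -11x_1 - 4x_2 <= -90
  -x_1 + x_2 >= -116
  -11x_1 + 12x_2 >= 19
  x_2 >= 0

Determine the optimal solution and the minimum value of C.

The feasible region is unbounded (it extends along (0, 1), (1, 1)), but C strictly increases along every unbounded feasible direction, so there is no improving ray and the minimum is attained at a vertex.

x_1 = 0, x_2 = 45/2, minimum C = 45/2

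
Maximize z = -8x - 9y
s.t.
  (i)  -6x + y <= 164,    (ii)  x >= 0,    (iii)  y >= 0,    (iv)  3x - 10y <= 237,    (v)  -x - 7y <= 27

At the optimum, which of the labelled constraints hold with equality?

(ii) and (iii)

Vertices and z = -8x - 9y:
  (0, 164) → z = -1476
  (0, 0) → z = 0
  (79, 0) → z = -632
The feasible region is unbounded (it extends along (10, 3), (1, 6)), but z strictly decreases along every unbounded feasible direction, so there is no improving ray and the maximum is attained at a vertex.

The maximum is at (0, 0). Substituting into each constraint, equality holds for (ii) and (iii); the remaining constraints have slack.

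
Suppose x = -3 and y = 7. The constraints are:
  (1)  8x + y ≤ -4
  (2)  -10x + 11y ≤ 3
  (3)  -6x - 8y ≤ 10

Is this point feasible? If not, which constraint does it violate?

not feasible — violates (2)

Constraint (2): -10x + 11y = 107, which is not ≤ 3. All other constraints are satisfied.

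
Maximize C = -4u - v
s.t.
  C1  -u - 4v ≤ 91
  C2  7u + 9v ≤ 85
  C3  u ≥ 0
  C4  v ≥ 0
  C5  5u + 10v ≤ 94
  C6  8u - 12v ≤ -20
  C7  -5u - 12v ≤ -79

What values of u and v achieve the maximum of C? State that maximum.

u = 0, v = 79/12, maximum C = -79/12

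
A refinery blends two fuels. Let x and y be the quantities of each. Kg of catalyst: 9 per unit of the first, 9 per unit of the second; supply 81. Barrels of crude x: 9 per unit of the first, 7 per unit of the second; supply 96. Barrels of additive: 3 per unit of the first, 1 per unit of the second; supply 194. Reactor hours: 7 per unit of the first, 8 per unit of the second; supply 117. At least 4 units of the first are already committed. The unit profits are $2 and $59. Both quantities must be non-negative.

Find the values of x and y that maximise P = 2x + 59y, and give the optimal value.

x = 4, y = 5, maximum P = 303

Vertices and P = 2x + 59y:
  (9, 0) → P = 18
  (4, 0) → P = 8
  (4, 5) → P = 303

The optimum lies where 9x + 9y = 81 and x = 4.
Solving simultaneously gives x = 4, y = 5.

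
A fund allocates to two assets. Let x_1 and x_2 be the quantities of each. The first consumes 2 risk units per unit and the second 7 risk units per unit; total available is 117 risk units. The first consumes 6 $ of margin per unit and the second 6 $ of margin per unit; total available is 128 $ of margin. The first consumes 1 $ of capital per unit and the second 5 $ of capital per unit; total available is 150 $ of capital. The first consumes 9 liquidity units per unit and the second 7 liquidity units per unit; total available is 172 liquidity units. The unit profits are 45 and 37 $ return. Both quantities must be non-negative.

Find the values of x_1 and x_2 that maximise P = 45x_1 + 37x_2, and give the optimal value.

Corner points and P = 45x_1 + 37x_2:
  (0, 0) → P = 0
  (0, 117/7) → P = 4329/7
  (172/9, 0) → P = 860
  (97/15, 223/15) → P = 12616/15
  (34/3, 10) → P = 880

At the optimal vertex, 6x_1 + 6x_2 = 128 and 9x_1 + 7x_2 = 172.
Solving simultaneously gives x_1 = 34/3, x_2 = 10.

x_1 = 34/3, x_2 = 10, maximum P = 880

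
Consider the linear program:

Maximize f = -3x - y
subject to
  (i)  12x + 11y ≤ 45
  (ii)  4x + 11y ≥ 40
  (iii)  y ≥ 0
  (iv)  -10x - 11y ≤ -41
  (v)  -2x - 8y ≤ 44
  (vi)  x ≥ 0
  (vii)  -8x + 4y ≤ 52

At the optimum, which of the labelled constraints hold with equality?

Vertices and f = -3x - y:
  (5/8, 75/22) → f = -465/88
  (0, 45/11) → f = -45/11
  (1/6, 118/33) → f = -269/66
  (0, 41/11) → f = -41/11

The maximum is at (0, 41/11). Substituting into each constraint, equality holds for (iv) and (vi); the remaining constraints have slack.

(iv) and (vi)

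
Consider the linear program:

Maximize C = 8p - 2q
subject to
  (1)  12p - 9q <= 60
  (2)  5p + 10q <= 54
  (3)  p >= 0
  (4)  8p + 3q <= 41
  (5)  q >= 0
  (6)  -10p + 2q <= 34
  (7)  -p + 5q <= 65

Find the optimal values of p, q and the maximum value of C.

Vertices and C = 8p - 2q:
  (61/12, 1/9) → C = 364/9
  (5, 0) → C = 40
  (0, 27/5) → C = -54/5
  (248/65, 227/65) → C = 306/13
  (0, 0) → C = 0

The binding constraints are 12p - 9q = 60 and 8p + 3q = 41.
Solving simultaneously gives p = 61/12, q = 1/9.

p = 61/12, q = 1/9, maximum C = 364/9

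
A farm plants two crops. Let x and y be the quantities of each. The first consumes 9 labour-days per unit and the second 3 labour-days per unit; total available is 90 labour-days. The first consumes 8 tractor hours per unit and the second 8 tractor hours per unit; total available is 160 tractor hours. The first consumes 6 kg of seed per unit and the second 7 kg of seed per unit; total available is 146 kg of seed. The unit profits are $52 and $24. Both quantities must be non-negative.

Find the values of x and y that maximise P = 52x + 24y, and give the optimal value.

x = 5, y = 15, maximum P = 620

Feasible corners and P = 52x + 24y:
  (0, 0) → P = 0
  (0, 20) → P = 480
  (10, 0) → P = 520
  (5, 15) → P = 620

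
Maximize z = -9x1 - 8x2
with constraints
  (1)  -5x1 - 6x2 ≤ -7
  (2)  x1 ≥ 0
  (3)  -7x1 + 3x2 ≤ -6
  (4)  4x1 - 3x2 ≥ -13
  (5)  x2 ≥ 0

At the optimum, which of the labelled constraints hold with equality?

Extreme points and z = -9x1 - 8x2:
  (1, 1/3) → z = -35/3
  (7/5, 0) → z = -63/5
  (19/3, 115/9) → z = -1433/9
The feasible region is unbounded (it extends along (3, 4), (1, 0)), but z strictly decreases along every unbounded feasible direction, so there is no improving ray and the maximum is attained at a vertex.

The maximum is at (1, 1/3). Substituting into each constraint, equality holds for (1) and (3); the remaining constraints have slack.

(1) and (3)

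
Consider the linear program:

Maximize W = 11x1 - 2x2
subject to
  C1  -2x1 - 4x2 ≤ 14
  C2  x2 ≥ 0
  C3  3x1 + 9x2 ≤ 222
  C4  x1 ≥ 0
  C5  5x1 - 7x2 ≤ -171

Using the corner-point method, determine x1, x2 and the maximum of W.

x1 = 5/22, x2 = 541/22, maximum W = -1027/22

Feasible corners and W = 11x1 - 2x2:
  (0, 74/3) → W = -148/3
  (5/22, 541/22) → W = -1027/22
  (0, 171/7) → W = -342/7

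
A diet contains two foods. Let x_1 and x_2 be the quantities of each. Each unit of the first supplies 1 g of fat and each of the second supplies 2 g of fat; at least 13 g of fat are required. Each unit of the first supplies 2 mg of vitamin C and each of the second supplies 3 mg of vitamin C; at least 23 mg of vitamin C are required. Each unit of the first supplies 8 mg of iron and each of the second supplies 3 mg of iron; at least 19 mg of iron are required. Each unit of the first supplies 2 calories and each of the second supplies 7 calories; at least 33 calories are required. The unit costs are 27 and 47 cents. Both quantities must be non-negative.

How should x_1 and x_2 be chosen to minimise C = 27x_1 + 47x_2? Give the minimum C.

x_1 = 7, x_2 = 3, minimum C = 330

Corner points and C = 27x_1 + 47x_2:
  (0, 23/3) → C = 1081/3
  (33/2, 0) → C = 891/2
  (7, 3) → C = 330
  (25/3, 7/3) → C = 1004/3
The feasible region is unbounded (it extends along (0, 1), (1, 0)), but C strictly increases along every unbounded feasible direction, so there is no improving ray and the minimum is attained at a vertex.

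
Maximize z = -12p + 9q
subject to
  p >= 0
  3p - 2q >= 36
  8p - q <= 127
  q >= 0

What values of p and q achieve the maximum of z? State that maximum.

Feasible corners and z = -12p + 9q:
  (218/13, 93/13) → z = -1779/13
  (12, 0) → z = -144
  (127/8, 0) → z = -381/2

p = 218/13, q = 93/13, maximum z = -1779/13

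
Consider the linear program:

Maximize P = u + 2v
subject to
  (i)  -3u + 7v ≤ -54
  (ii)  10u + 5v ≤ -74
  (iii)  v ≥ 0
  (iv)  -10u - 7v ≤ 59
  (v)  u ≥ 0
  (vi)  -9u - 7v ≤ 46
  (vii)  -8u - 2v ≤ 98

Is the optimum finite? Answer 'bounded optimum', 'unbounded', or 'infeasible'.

The boundaries -3u + 7v = -54 and v = 0 meet at (18, 0), but that point violates 10u + 5v ≤ -74. Every candidate vertex is excluded by some other constraint, so the feasible region is empty.

infeasible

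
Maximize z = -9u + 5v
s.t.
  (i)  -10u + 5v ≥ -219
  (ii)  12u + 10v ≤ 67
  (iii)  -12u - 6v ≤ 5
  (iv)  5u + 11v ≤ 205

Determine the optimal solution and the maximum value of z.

u = -113/12, v = 18, maximum z = 699/4

Feasible corners and z = -9u + 5v:
  (505/32, -979/80) → z = -6503/32
  (1289/120, -1339/60) → z = -24991/120
  (-113/12, 18) → z = 699/4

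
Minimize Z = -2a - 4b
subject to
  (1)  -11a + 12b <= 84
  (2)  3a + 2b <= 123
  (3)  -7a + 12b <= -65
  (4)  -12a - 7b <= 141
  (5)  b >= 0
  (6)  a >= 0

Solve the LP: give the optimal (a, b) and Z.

a = 803/25, b = 333/25, minimum Z = -2938/25

Extreme points and Z = -2a - 4b:
  (803/25, 333/25) → Z = -2938/25
  (41, 0) → Z = -82
  (65/7, 0) → Z = -130/7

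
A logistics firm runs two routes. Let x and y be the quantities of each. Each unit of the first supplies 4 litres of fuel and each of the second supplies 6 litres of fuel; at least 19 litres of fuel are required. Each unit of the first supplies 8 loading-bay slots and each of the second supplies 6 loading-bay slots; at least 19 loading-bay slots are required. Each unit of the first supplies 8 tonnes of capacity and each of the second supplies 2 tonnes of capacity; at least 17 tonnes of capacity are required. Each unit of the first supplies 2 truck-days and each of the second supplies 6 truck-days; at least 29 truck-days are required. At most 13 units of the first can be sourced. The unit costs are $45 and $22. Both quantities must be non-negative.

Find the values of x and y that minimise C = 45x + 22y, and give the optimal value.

x = 1, y = 9/2, minimum C = 144

Feasible corners and C = 45x + 22y:
  (0, 17/2) → C = 187
  (1, 9/2) → C = 144
  (13, 1/2) → C = 596
The feasible region is unbounded (it extends along (0, 1)), but C strictly increases along every unbounded feasible direction, so there is no improving ray and the minimum is attained at a vertex.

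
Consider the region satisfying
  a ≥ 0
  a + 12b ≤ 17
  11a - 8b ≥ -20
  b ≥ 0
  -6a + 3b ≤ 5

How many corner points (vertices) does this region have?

3

Pairwise boundary intersections that survive every other constraint:
  (0, 17/12)
  (0, 0)
  (17, 0)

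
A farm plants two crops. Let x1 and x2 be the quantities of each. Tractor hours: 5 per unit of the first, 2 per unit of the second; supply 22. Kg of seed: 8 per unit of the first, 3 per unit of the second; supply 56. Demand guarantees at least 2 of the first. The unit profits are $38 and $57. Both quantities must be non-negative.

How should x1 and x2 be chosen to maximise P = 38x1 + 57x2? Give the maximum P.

Feasible corners and P = 38x1 + 57x2:
  (22/5, 0) → P = 836/5
  (2, 0) → P = 76
  (2, 6) → P = 418

The binding constraints are 5x1 + 2x2 = 22 and x1 = 2.
Solving simultaneously gives x1 = 2, x2 = 6.

x1 = 2, x2 = 6, maximum P = 418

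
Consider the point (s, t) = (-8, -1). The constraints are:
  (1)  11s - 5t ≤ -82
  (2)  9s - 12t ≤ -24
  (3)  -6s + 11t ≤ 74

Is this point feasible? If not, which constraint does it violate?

feasible

(1): -83 ≤ -82 ✓
(2): -60 ≤ -24 ✓
(3): 37 ≤ 74 ✓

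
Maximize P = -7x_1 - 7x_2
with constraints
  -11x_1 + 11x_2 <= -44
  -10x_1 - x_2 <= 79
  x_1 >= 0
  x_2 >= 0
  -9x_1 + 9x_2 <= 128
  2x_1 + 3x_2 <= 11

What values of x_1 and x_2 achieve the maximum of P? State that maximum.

x_1 = 4, x_2 = 0, maximum P = -28

Feasible corners and P = -7x_1 - 7x_2:
  (4, 0) → P = -28
  (23/5, 3/5) → P = -182/5
  (11/2, 0) → P = -77/2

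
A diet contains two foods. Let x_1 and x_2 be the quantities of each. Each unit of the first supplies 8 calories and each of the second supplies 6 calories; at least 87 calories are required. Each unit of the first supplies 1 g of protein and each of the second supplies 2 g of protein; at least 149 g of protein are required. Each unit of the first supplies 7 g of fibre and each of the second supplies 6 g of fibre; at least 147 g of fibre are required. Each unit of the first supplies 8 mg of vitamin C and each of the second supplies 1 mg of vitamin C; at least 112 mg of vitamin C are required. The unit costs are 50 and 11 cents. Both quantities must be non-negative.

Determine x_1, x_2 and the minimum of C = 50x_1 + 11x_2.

Feasible corners and C = 50x_1 + 11x_2:
  (0, 112) → C = 1232
  (149, 0) → C = 7450
  (5, 72) → C = 1042
The feasible region is unbounded (it extends along (0, 1), (1, 0)), but C strictly increases along every unbounded feasible direction, so there is no improving ray and the minimum is attained at a vertex.

The optimum lies where x_1 + 2x_2 = 149 and 8x_1 + x_2 = 112.
Solving simultaneously gives x_1 = 5, x_2 = 72.

x_1 = 5, x_2 = 72, minimum C = 1042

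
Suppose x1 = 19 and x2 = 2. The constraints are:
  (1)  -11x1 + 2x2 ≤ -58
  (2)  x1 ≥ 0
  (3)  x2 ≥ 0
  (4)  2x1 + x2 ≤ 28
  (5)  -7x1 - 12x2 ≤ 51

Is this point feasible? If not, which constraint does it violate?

Constraint (4): 2x1 + x2 = 40, which is not ≤ 28. All other constraints are satisfied.

not feasible — violates (4)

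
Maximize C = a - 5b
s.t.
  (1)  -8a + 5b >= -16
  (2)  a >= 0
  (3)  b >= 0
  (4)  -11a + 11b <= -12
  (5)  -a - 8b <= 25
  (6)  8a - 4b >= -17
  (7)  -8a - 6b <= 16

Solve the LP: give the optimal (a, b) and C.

a = 2, b = 0, maximum C = 2

Feasible corners and C = a - 5b:
  (2, 0) → C = 2
  (116/33, 80/33) → C = -284/33
  (12/11, 0) → C = 12/11

At the optimal vertex, -8a + 5b = -16 and b = 0.
Solving simultaneously gives a = 2, b = 0.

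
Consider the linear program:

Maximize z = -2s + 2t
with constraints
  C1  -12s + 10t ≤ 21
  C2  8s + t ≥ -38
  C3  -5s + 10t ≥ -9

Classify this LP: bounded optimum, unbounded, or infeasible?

From the feasible point (-30/7, -213/70), moving in the direction (10, 12) keeps every constraint satisfied while z increases without bound.

unbounded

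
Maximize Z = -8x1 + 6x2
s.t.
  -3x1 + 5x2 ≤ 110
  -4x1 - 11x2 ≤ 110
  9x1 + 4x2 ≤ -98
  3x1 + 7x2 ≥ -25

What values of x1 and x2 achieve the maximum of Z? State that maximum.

x1 = -895/36, x2 = 85/12, maximum Z = 4345/18

Extreme points and Z = -8x1 + 6x2:
  (-310/19, 232/19) → Z = 3872/19
  (-895/36, 85/12) → Z = 4345/18
  (-586/51, 23/17) → Z = 5102/51

The binding constraints are -3x1 + 5x2 = 110 and 3x1 + 7x2 = -25.
Solving simultaneously gives x1 = -895/36, x2 = 85/12.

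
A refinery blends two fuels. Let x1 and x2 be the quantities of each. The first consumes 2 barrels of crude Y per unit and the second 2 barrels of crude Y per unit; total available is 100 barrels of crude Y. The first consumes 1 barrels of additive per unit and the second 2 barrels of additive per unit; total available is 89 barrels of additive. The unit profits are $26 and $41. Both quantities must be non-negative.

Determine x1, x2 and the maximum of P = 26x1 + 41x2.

x1 = 11, x2 = 39, maximum P = 1885

The binding constraints are 2x1 + 2x2 = 100 and x1 + 2x2 = 89.
Solving simultaneously gives x1 = 11, x2 = 39.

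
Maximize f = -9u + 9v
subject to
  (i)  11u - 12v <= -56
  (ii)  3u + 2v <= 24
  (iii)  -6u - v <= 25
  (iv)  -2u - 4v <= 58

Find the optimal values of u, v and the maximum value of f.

u = -74/9, v = 73/3, maximum f = 293

Vertices and f = -9u + 9v:
  (88/29, 216/29) → f = 1152/29
  (-356/83, 61/83) → f = 3753/83
  (-74/9, 73/3) → f = 293

The optimum lies where 3u + 2v = 24 and -6u - v = 25.
Solving simultaneously gives u = -74/9, v = 73/3.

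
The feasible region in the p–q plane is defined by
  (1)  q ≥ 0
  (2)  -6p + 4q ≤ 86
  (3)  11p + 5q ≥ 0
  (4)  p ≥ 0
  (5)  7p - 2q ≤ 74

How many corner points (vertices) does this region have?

Of the 10 pairwise boundary intersections, those satisfying every inequality are:
  (0, 0)
  (74/7, 0)
  (0, 43/2)
  (117/4, 523/8)

4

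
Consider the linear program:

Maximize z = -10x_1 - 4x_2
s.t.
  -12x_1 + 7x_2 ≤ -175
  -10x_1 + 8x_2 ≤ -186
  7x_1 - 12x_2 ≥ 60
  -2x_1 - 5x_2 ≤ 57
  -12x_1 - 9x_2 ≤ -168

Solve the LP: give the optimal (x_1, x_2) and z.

Extreme points and z = -10x_1 - 4x_2:
  (219/8, 351/32) → z = -2541/8
  (503/31, -92/31) → z = -4662/31
  (451/14, -170/7) → z = -225
The feasible region is unbounded (it extends along (12, 7), (5, -2)), but z strictly decreases along every unbounded feasible direction, so there is no improving ray and the maximum is attained at a vertex.

x_1 = 503/31, x_2 = -92/31, maximum z = -4662/31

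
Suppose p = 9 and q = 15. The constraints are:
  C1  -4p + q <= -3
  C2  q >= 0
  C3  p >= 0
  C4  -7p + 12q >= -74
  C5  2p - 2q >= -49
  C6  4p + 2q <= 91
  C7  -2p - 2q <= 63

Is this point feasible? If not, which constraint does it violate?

C1: -21 ≤ -3 ✓
C2: 15 ≥ 0 ✓
C3: 9 ≥ 0 ✓
C4: 117 ≥ -74 ✓
C5: -12 ≥ -49 ✓
C6: 66 ≤ 91 ✓
C7: -48 ≤ 63 ✓

feasible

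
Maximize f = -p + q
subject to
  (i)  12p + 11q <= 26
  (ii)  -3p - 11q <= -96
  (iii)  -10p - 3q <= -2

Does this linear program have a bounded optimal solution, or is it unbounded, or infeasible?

The boundaries 12p + 11q = 26 and -3p - 11q = -96 meet at (-70/9, 358/33), but that point violates -10p - 3q ≤ -2. Every candidate vertex is excluded by some other constraint, so the feasible region is empty.

infeasible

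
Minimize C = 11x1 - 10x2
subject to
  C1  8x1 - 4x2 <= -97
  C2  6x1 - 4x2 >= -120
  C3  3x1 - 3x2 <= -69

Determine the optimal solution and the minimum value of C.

Feasible corners and C = 11x1 - 10x2:
  (23/2, 189/4) → C = -346
  (-5/4, 87/4) → C = -925/4
  (-14, 9) → C = -244

At the optimal vertex, 8x1 - 4x2 = -97 and 6x1 - 4x2 = -120.
Solving simultaneously gives x1 = 23/2, x2 = 189/4.

x1 = 23/2, x2 = 189/4, minimum C = -346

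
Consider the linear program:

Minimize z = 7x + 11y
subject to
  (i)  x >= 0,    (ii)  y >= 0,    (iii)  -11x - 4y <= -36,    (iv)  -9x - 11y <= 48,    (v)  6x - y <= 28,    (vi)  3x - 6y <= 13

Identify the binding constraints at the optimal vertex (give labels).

(ii) and (iii)

Feasible corners and z = 7x + 11y:
  (0, 9) → z = 99
  (36/11, 0) → z = 252/11
  (13/3, 0) → z = 91/3
  (155/33, 2/11) → z = 1151/33
The feasible region is unbounded (it extends along (0, 1), (1, 6)), but z strictly increases along every unbounded feasible direction, so there is no improving ray and the minimum is attained at a vertex.

The minimum is at (36/11, 0). Substituting into each constraint, equality holds for (ii) and (iii); the remaining constraints have slack.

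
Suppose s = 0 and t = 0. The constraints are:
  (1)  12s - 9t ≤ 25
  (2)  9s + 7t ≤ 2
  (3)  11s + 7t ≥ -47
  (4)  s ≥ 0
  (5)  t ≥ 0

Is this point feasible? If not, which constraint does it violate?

(1): 0 ≤ 25 ✓
(2): 0 ≤ 2 ✓
(3): 0 ≥ -47 ✓
(4): 0 ≥ 0 ✓
(5): 0 ≥ 0 ✓

feasible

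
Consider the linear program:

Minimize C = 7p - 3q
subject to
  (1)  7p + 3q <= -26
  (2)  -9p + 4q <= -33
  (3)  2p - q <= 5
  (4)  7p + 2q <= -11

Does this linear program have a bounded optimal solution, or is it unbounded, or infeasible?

infeasible

The boundaries 7p + 3q = -26 and -9p + 4q = -33 meet at (-1/11, -93/11), but that point violates 2p - q ≤ 5. Every candidate vertex is excluded by some other constraint, so the feasible region is empty.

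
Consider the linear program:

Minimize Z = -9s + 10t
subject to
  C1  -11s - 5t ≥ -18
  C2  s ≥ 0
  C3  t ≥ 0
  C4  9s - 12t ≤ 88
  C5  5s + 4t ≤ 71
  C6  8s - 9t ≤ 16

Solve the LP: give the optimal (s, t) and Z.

s = 18/11, t = 0, minimum Z = -162/11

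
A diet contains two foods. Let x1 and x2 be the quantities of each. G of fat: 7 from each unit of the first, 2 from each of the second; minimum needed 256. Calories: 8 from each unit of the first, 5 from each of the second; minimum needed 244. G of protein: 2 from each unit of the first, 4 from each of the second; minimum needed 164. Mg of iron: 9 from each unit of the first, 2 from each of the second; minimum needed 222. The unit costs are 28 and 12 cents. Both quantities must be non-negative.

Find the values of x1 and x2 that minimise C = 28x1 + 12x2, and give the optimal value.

The feasible region is unbounded (it extends along (0, 1), (1, 0)), but C strictly increases along every unbounded feasible direction, so there is no improving ray and the minimum is attained at a vertex.

At the optimal vertex, 7x1 + 2x2 = 256 and 2x1 + 4x2 = 164.
Solving simultaneously gives x1 = 29, x2 = 53/2.

x1 = 29, x2 = 53/2, minimum C = 1130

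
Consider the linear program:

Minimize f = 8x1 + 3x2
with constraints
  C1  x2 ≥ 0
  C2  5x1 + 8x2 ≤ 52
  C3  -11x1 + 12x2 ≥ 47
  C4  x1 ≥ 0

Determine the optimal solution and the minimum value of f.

Vertices and f = 8x1 + 3x2:
  (62/37, 807/148) → f = 4405/148
  (0, 13/2) → f = 39/2
  (0, 47/12) → f = 47/4

x1 = 0, x2 = 47/12, minimum f = 47/4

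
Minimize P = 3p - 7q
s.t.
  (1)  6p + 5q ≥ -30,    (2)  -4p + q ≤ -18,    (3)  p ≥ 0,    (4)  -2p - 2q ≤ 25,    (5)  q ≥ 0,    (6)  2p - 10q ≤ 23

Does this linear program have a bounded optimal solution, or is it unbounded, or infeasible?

From the feasible point (9/2, 0), moving in the direction (1, 4) keeps every constraint satisfied while P decreases without bound.

unbounded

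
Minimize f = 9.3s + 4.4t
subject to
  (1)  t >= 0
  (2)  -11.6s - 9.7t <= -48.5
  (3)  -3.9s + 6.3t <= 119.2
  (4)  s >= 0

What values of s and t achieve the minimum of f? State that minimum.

Corner points and f = 9.3s + 4.4t:
  (485/116, 0) → f = 9021/232
  (0, 5) → f = 22
  (0, 1192/63) → f = 26224/315
The feasible region is unbounded (it extends along (21, 13), (1, 0)), but f strictly increases along every unbounded feasible direction, so there is no improving ray and the minimum is attained at a vertex.

s = 0, t = 5, minimum f = 22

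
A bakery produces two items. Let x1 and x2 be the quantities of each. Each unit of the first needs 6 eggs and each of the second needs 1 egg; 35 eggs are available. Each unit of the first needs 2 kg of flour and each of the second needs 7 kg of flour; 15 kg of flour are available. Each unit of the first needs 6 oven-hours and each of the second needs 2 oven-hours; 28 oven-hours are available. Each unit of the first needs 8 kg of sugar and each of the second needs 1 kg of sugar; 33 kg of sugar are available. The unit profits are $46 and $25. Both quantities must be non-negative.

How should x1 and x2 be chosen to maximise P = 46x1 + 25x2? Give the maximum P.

Extreme points and P = 46x1 + 25x2:
  (0, 0) → P = 0
  (0, 15/7) → P = 375/7
  (33/8, 0) → P = 759/4
  (4, 1) → P = 209

The optimum lies where 2x1 + 7x2 = 15 and 8x1 + x2 = 33.
Solving simultaneously gives x1 = 4, x2 = 1.

x1 = 4, x2 = 1, maximum P = 209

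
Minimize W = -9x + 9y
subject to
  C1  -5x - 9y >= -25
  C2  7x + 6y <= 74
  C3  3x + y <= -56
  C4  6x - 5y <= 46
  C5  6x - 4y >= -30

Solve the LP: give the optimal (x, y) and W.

x = -167/3, y = -76, minimum W = -183

Corner points and W = -9x + 9y:
  (-78/7, -158/7) → W = -720/7
  (-127/9, -41/3) → W = 4
  (-167/3, -76) → W = -183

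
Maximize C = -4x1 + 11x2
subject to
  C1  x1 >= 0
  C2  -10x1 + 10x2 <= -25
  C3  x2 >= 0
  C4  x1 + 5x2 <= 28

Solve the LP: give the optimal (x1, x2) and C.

Corner points and C = -4x1 + 11x2:
  (5/2, 0) → C = -10
  (27/4, 17/4) → C = 79/4
  (28, 0) → C = -112

x1 = 27/4, x2 = 17/4, maximum C = 79/4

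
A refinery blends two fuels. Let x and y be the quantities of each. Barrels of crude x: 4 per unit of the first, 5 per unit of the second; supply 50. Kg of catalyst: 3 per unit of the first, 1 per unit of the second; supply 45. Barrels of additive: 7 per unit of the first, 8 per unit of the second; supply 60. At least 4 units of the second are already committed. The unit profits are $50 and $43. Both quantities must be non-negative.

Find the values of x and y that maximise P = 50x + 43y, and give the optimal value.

Corner points and P = 50x + 43y:
  (0, 15/2) → P = 645/2
  (0, 4) → P = 172
  (4, 4) → P = 372

The optimum lies where 7x + 8y = 60 and y = 4.
Solving simultaneously gives x = 4, y = 4.

x = 4, y = 4, maximum P = 372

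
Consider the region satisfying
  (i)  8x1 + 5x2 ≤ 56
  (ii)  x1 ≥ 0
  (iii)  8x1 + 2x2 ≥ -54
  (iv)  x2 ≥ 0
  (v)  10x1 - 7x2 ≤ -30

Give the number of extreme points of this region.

3

Of the 10 pairwise boundary intersections, those satisfying every inequality are:
  (0, 56/5)
  (121/53, 400/53)
  (0, 30/7)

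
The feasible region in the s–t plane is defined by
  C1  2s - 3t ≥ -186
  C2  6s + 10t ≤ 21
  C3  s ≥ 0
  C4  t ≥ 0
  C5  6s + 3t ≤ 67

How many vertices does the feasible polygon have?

3

The feasible vertices (each the meet of two boundaries and inside every other half-plane) are:
  (0, 21/10)
  (7/2, 0)
  (0, 0)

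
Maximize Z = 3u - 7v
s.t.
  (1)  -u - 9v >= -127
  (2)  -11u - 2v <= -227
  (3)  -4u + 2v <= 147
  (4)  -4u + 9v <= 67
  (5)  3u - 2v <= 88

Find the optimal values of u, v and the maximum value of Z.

Feasible corners and Z = 3u - 7v:
  (1789/97, 1170/97) → Z = -2823/97
  (1046/29, 293/29) → Z = 1087/29
  (45/2, -41/4) → Z = 557/4

u = 45/2, v = -41/4, maximum Z = 557/4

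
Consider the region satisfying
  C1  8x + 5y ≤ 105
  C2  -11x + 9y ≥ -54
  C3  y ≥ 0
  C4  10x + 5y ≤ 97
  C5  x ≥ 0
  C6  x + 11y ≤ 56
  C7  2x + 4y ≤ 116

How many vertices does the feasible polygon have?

5

Intersecting each pair of boundary lines and keeping only the points that satisfy every inequality leaves:
  (54/11, 0)
  (1143/145, 527/145)
  (0, 0)
  (787/105, 463/105)
  (0, 56/11)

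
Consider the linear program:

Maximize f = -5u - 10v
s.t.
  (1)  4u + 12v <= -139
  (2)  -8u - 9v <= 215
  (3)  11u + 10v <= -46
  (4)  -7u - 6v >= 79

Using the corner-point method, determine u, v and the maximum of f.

u = 193/5, v = -291/5, maximum f = 389

Extreme points and f = -5u - 10v:
  (-443/20, -21/5) → f = 611/4
  (-19/10, -219/20) → f = 119
  (193/5, -291/5) → f = 389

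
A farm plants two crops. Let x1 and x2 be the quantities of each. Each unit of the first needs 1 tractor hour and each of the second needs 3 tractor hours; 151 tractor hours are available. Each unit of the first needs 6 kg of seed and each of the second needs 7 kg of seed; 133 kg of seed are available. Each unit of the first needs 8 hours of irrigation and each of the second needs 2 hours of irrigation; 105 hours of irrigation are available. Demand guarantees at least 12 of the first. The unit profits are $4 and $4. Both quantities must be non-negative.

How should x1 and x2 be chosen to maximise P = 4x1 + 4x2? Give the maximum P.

Extreme points and P = 4x1 + 4x2:
  (105/8, 0) → P = 105/2
  (12, 0) → P = 48
  (12, 9/2) → P = 66

x1 = 12, x2 = 9/2, maximum P = 66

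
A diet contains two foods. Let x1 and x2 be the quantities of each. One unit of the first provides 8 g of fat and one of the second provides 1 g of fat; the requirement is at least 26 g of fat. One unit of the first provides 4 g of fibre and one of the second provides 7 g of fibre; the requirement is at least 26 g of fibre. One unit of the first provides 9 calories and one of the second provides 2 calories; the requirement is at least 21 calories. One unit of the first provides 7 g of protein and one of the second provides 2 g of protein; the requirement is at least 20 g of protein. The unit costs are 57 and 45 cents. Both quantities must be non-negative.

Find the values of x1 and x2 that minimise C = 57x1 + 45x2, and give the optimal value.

x1 = 3, x2 = 2, minimum C = 261

Vertices and C = 57x1 + 45x2:
  (0, 26) → C = 1170
  (13/2, 0) → C = 741/2
  (3, 2) → C = 261
The feasible region is unbounded (it extends along (0, 1), (1, 0)), but C strictly increases along every unbounded feasible direction, so there is no improving ray and the minimum is attained at a vertex.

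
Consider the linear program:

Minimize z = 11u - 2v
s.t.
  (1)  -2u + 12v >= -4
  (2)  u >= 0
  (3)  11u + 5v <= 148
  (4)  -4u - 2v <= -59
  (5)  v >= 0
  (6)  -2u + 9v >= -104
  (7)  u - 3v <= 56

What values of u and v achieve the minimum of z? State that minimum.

Feasible corners and z = 11u - 2v:
  (0, 148/5) → z = -296/5
  (0, 59/2) → z = -59
  (1/2, 57/2) → z = -103/2

u = 0, v = 148/5, minimum z = -296/5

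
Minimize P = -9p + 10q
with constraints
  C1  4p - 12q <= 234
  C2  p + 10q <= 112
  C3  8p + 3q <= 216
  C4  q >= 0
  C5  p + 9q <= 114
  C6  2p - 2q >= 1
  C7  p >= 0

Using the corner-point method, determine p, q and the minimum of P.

p = 27, q = 0, minimum P = -243

Vertices and P = -9p + 10q:
  (1824/77, 680/77) → P = -9616/77
  (117/11, 223/22) → P = 62/11
  (27, 0) → P = -243
  (1/2, 0) → P = -9/2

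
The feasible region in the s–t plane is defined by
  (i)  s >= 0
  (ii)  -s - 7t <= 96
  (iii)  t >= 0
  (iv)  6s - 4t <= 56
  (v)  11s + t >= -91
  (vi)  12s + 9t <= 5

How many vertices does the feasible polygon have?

3

Of the 15 pairwise boundary intersections, those satisfying every inequality are:
  (0, 0)
  (0, 5/9)
  (5/12, 0)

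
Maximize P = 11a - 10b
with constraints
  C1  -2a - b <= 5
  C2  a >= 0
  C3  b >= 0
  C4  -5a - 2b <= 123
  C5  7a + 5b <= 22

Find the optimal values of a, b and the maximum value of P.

Corner points and P = 11a - 10b:
  (0, 0) → P = 0
  (0, 22/5) → P = -44
  (22/7, 0) → P = 242/7

a = 22/7, b = 0, maximum P = 242/7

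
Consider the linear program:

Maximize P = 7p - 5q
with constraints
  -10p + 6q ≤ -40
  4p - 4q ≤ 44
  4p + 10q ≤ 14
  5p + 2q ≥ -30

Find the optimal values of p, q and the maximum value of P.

p = 62/7, q = -15/7, maximum P = 509/7

Corner points and P = 7p - 5q:
  (121/31, -5/31) → P = 872/31
  (-2, -10) → P = 36
  (62/7, -15/7) → P = 509/7
  (-8/7, -85/7) → P = 369/7

The optimum lies where 4p - 4q = 44 and 4p + 10q = 14.
Solving simultaneously gives p = 62/7, q = -15/7.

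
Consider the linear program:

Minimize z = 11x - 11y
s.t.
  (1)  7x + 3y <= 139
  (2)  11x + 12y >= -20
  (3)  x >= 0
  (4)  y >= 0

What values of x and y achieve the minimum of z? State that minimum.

x = 0, y = 139/3, minimum z = -1529/3

Feasible corners and z = 11x - 11y:
  (0, 139/3) → z = -1529/3
  (139/7, 0) → z = 1529/7
  (0, 0) → z = 0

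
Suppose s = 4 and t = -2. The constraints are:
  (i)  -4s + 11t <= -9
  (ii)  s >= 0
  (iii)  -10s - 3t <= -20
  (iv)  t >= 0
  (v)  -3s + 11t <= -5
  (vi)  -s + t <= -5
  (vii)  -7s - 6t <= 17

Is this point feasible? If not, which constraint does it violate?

not feasible — violates (iv)

Constraint (iv): t = -2, which is not ≥ 0. All other constraints are satisfied.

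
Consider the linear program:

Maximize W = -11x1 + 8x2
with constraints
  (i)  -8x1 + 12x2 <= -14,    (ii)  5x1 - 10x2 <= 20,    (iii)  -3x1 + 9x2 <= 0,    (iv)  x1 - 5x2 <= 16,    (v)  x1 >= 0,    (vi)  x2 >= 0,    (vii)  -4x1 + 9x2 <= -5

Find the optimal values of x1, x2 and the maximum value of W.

Extreme points and W = -11x1 + 8x2:
  (7/4, 0) → W = -77/4
  (11/4, 2/3) → W = -299/12
  (12, 4) → W = -100
  (4, 0) → W = -44
  (5, 5/3) → W = -125/3

At the optimal vertex, -8x1 + 12x2 = -14 and x2 = 0.
Solving simultaneously gives x1 = 7/4, x2 = 0.

x1 = 7/4, x2 = 0, maximum W = -77/4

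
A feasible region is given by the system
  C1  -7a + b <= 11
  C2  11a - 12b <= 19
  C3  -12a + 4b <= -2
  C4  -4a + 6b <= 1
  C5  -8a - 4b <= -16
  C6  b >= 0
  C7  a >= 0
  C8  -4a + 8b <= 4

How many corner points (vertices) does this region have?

4

The feasible vertices (each the meet of two boundaries and inside every other half-plane) are:
  (67/35, 6/35)
  (5, 3)
  (23/16, 9/8)
  (2, 3/2)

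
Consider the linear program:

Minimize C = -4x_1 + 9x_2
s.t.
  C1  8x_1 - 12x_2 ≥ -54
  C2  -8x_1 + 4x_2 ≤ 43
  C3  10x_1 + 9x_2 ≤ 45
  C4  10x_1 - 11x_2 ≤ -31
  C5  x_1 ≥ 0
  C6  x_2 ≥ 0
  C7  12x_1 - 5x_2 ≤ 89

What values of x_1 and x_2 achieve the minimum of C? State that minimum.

x_1 = 0, x_2 = 31/11, minimum C = 279/11

Vertices and C = -4x_1 + 9x_2:
  (9/32, 75/16) → C = 657/16
  (0, 9/2) → C = 81/2
  (27/25, 19/5) → C = 747/25
  (0, 31/11) → C = 279/11

The optimum lies where 10x_1 - 11x_2 = -31 and x_1 = 0.
Solving simultaneously gives x_1 = 0, x_2 = 31/11.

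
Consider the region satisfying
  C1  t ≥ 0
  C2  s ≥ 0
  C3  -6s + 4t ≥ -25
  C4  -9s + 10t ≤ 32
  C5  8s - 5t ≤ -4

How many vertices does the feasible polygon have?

3

The feasible vertices (each the meet of two boundaries and inside every other half-plane) are:
  (0, 16/5)
  (0, 4/5)
  (24/7, 44/7)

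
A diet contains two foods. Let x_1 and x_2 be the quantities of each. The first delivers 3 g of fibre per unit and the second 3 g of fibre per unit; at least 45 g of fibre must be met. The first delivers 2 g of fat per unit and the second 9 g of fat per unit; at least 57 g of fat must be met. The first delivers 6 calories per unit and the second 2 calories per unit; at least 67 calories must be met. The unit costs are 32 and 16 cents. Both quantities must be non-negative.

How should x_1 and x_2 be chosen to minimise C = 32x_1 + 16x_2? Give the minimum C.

x_1 = 37/4, x_2 = 23/4, minimum C = 388

Corner points and C = 32x_1 + 16x_2:
  (0, 67/2) → C = 536
  (57/2, 0) → C = 912
  (78/7, 27/7) → C = 2928/7
  (37/4, 23/4) → C = 388
The feasible region is unbounded (it extends along (0, 1), (1, 0)), but C strictly increases along every unbounded feasible direction, so there is no improving ray and the minimum is attained at a vertex.

At the optimal vertex, 3x_1 + 3x_2 = 45 and 6x_1 + 2x_2 = 67.
Solving simultaneously gives x_1 = 37/4, x_2 = 23/4.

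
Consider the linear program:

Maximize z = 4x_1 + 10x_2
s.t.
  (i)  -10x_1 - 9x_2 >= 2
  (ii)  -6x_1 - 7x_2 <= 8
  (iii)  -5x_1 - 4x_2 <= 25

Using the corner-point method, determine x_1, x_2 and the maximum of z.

x_1 = -217/5, x_2 = 48, maximum z = 1532/5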